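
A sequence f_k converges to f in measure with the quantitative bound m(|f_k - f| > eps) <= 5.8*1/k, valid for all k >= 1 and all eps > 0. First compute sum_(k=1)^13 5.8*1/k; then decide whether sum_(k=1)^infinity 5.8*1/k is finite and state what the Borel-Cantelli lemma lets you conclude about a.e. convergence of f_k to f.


Step 1: List the terms 5.8*1/k for k = 1 to 13:
  k=1: 5.8
  k=2: 2.9
  k=3: 1.933333
  k=4: 1.45
  k=5: 1.16
  k=6: 0.966667
  k=7: 0.828571
  k=8: 0.725
  k=9: 0.644444
  k=10: 0.58
  k=11: 0.527273
  k=12: 0.483333
  k=13: 0.446154
Step 2: Partial sum = 5.8 + 2.9 + 1.933333 + 1.45 + 1.16 + 0.966667 + 0.828571 + 0.725 + 0.644444 + 0.58 + 0.527273 + 0.483333 + 0.446154
     = 18.444776
Step 3: The full series sum_(k>=1) 5.8*1/k diverges (harmonic series, p = 1; a nonzero constant multiple of a divergent series diverges).
Step 4: The (first) Borel-Cantelli lemma requires a summable sequence of measures, so it does not apply here;
        from this bound alone no conclusion about a.e. convergence can be drawn (convergence in measure still
        gives an a.e.-convergent subsequence, but not a.e. convergence of the whole sequence).
Conclusion: series diverges; Borel-Cantelli is inconclusive about a.e. convergence of f_k.


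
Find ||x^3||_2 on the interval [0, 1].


Step 1: ||f||_2 = (integral_0^1 |x^3|^2 dx)^(1/2)
     = (integral_0^1 x^6 dx)^(1/2)
Step 2: integral_0^1 x^6 dx = [x^7/(7)] from 0 to 1 = 1^7/7
     = 1/7 = 0.142857
Step 3: ||f||_2 = (0.142857)^(1/2) = 0.377964


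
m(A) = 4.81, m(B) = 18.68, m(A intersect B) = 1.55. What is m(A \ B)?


m(A \ B) = m(A) - m(A n B)
= 4.81 - 1.55
= 3.26


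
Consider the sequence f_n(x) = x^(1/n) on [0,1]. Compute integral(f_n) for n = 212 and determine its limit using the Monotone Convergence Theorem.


At n = 212: f_212(x) = x^(1/212).
Step 1: integral(x^(1/212), 0, 1) = [x^(1/212+1) / (1/212+1)] from 0 to 1
     = 1 / (1/212 + 1) = 1 / ((212+1)/212) = 212/(212+1)
     = 212/213 = 0.995305
Step 2: As n -> infinity, f_n(x) = x^(1/n) -> 1 for x in (0,1], and f_n is increasing in n.
By MCT, lim_n integral(f_n) = integral(lim_n f_n) = integral(1, 0, 1) = 1.
Step 3: Verify convergence: 212/213 = 0.995305 -> 1


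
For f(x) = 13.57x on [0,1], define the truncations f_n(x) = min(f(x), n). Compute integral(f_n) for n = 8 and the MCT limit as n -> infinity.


f(x) = 13.57x on [0,1]; f_n(x) = min(13.57x, n). At n = 8:
Step 1: f(x) reaches 8 at x = 8/13.57 = 0.589536
Step 2: integral(f_8) = integral(13.57x, 0, 0.589536) + integral(8, 0.589536, 1)
       = 13.57*0.589536^2/2 + 8*(1 - 0.589536)
       = 2.358143 + 3.283714
       = 5.641857
Step 3: As n -> infinity, f_n increases to f, so by MCT integral(f_n) -> integral(f) = 13.57/2 = 6.785.
Convergence: integral(f_8) = 5.641857 -> 6.785 as n -> infinity


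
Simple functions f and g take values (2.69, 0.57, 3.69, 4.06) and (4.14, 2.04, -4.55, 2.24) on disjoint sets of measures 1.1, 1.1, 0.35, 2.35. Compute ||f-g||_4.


Step 1: Compute differences f_i - g_i:
  2.69 - 4.14 = -1.45
  0.57 - 2.04 = -1.47
  3.69 - -4.55 = 8.24
  4.06 - 2.24 = 1.82
Step 2: Compute |diff|^4 * measure for each set:
  |-1.45|^4 * 1.1 = 4.420506 * 1.1 = 4.862557
  |-1.47|^4 * 1.1 = 4.669489 * 1.1 = 5.136438
  |8.24|^4 * 0.35 = 4610.084086 * 0.35 = 1613.52943
  |1.82|^4 * 2.35 = 10.971994 * 2.35 = 25.784185
Step 3: Sum = 1649.31261
Step 4: ||f-g||_4 = (1649.31261)^(1/4) = 6.372733


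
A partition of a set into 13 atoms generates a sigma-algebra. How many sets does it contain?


Each element of the sigma-algebra is a union of some subset of the 13 atoms.
The number of such subsets is 2^13 = 8192.


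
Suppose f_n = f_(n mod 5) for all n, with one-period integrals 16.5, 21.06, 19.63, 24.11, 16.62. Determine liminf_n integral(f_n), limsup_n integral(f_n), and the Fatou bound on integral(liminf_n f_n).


The sequence (integral(f_n)) is periodic with period 5, repeating the values 16.5, 21.06, 19.63, 24.11, 16.62 indefinitely.
Step 1: For a periodic sequence, every tail (a_m, a_(m+1), ...) contains all 5 period values infinitely often.
Step 2: Hence inf of every tail = min of the period values = min(16.5, 21.06, 19.63, 24.11, 16.62) = 16.5.
        liminf_n integral(f_n) = sup over m of (inf of tail from m) = 16.5.
Step 3: Similarly sup of every tail = max of the period values = 24.11.
        limsup_n integral(f_n) = 24.11.
Step 4: Fatou's lemma: integral(liminf_n f_n) <= liminf_n integral(f_n) = 16.5.
        So the integral of the pointwise liminf is at most 16.5.


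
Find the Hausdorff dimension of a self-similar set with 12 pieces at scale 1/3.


For a self-similar set with N copies scaled by 1/r:
dim_H = log(N)/log(r) = log(12)/log(3)
= 2.484907/1.098612
= 2.26186


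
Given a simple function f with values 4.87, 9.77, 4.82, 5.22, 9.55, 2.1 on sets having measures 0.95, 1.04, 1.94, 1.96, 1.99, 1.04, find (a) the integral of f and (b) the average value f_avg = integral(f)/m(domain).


Step 1: Integral = sum(value_i * measure_i)
= 4.87*0.95 + 9.77*1.04 + 4.82*1.94 + 5.22*1.96 + 9.55*1.99 + 2.1*1.04
= 4.6265 + 10.1608 + 9.3508 + 10.2312 + 19.0045 + 2.184
= 55.5578
Step 2: Total measure of domain = 0.95 + 1.04 + 1.94 + 1.96 + 1.99 + 1.04 = 8.92
Step 3: Average value = 55.5578 / 8.92 = 6.228453


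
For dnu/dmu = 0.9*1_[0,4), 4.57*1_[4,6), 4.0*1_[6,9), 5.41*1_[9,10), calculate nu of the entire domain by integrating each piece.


Integrate each piece of the Radon-Nikodym derivative:
Step 1: integral_0^4 0.9 dx = 0.9*(4-0) = 0.9*4 = 3.6
Step 2: integral_4^6 4.57 dx = 4.57*(6-4) = 4.57*2 = 9.14
Step 3: integral_6^9 4.0 dx = 4.0*(9-6) = 4.0*3 = 12
Step 4: integral_9^10 5.41 dx = 5.41*(10-9) = 5.41*1 = 5.41
Total: 3.6 + 9.14 + 12 + 5.41 = 30.15


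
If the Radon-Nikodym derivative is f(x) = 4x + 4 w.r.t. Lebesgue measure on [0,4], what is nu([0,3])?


nu(A) = integral_A (dnu/dmu) dmu = integral_0^3 (4x + 4) dx
Step 1: Antiderivative F(x) = (4/2)x^2 + 4x
Step 2: F(3) = (4/2)*3^2 + 4*3 = 18 + 12 = 30
Step 3: F(0) = (4/2)*0^2 + 4*0 = 0.0 + 0 = 0.0
Step 4: nu([0,3]) = F(3) - F(0) = 30 - 0.0 = 30


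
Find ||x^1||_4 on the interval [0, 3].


Step 1: ||f||_4 = (integral_0^3 |x^1|^4 dx)^(1/4)
     = (integral_0^3 x^4 dx)^(1/4)
Step 2: integral_0^3 x^4 dx = [x^5/(5)] from 0 to 3 = 3^5/5
     = 243/5 = 48.6
Step 3: ||f||_4 = (48.6)^(1/4) = 2.640335


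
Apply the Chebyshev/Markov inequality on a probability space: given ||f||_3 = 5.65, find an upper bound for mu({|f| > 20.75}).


Chebyshev/Markov inequality: mu(|f| > eps) <= (||f||_p / eps)^p
Step 1: ||f||_3 / eps = 5.65 / 20.75 = 0.272289
Step 2: Raise to power p = 3:
  (0.272289)^3 = 0.020188
Step 3: Therefore mu(|f| > 20.75) <= 0.020188


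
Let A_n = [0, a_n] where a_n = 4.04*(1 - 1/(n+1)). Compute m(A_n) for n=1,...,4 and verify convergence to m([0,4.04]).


By continuity of measure from below: if A_n increases to A, then m(A_n) -> m(A).
Here A = [0, 4.04], so m(A) = 4.04
Step 1: a_1 = 4.04*(1 - 1/2) = 2.02, m(A_1) = 2.02
Step 2: a_2 = 4.04*(1 - 1/3) = 2.6933, m(A_2) = 2.6933
Step 3: a_3 = 4.04*(1 - 1/4) = 3.03, m(A_3) = 3.03
Step 4: a_4 = 4.04*(1 - 1/5) = 3.232, m(A_4) = 3.232
Limit: m(A_n) -> m([0,4.04]) = 4.04


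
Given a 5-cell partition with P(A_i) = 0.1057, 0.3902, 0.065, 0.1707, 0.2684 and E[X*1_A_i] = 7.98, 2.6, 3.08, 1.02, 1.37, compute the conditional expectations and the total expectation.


For each cell A_i: E[X|A_i] = E[X*1_A_i] / P(A_i)
Step 1: E[X|A_1] = 7.98 / 0.1057 = 75.496689
Step 2: E[X|A_2] = 2.6 / 0.3902 = 6.66325
Step 3: E[X|A_3] = 3.08 / 0.065 = 47.384615
Step 4: E[X|A_4] = 1.02 / 0.1707 = 5.975395
Step 5: E[X|A_5] = 1.37 / 0.2684 = 5.104322
Verification: E[X] = sum E[X*1_A_i] = 7.98 + 2.6 + 3.08 + 1.02 + 1.37 = 16.05


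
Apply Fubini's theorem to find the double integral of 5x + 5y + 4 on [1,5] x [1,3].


By Fubini, integrate in x first, then y.
Step 1: Fix y, integrate over x in [1,5]:
  integral(5x + 5y + 4, x=1..5)
  = 5*(5^2 - 1^2)/2 + (5y + 4)*(5 - 1)
  = 60 + (5y + 4)*4
  = 60 + 20y + 16
  = 76 + 20y
Step 2: Integrate over y in [1,3]:
  integral(76 + 20y, y=1..3)
  = 76*2 + 20*(3^2 - 1^2)/2
  = 152 + 80
  = 232


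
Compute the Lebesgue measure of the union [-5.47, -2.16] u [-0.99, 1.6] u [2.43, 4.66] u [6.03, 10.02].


For pairwise disjoint intervals, m(union) = sum of lengths.
= (-2.16 - -5.47) + (1.6 - -0.99) + (4.66 - 2.43) + (10.02 - 6.03)
= 3.31 + 2.59 + 2.23 + 3.99
= 12.12


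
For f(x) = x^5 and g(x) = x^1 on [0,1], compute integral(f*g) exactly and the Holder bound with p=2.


Step 1: Exact integral of f*g = integral(x^6, 0, 1) = 1/7
     = 0.142857
Step 2: Holder bound with p=2, q=2:
  ||f||_p = (integral x^10 dx)^(1/2) = (1/11)^(1/2) = 0.301511
  ||g||_q = (integral x^2 dx)^(1/2) = (1/3)^(1/2) = 0.57735
Step 3: Holder bound = ||f||_p * ||g||_q = 0.301511 * 0.57735 = 0.174078
Verification: 0.142857 <= 0.174078 (Holder holds)


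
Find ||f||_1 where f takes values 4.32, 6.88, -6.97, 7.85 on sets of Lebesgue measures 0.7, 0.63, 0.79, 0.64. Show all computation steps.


Step 1: Compute |f_i|^1 for each value:
  |4.32|^1 = 4.32
  |6.88|^1 = 6.88
  |-6.97|^1 = 6.97
  |7.85|^1 = 7.85
Step 2: Multiply by measures and sum:
  4.32 * 0.7 = 3.024
  6.88 * 0.63 = 4.3344
  6.97 * 0.79 = 5.5063
  7.85 * 0.64 = 5.024
Sum = 3.024 + 4.3344 + 5.5063 + 5.024 = 17.8887
Step 3: Take the p-th root:
||f||_1 = (17.8887)^(1/1) = 17.8887


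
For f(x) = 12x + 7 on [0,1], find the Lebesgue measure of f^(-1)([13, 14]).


f^(-1)([13, 14]) = {x : 13 <= 12x + 7 <= 14}
Solving: (13 - 7)/12 <= x <= (14 - 7)/12
= [0.5, 0.583333]
Intersecting with [0,1]: [0.5, 0.583333]
Measure = 0.583333 - 0.5 = 0.083333


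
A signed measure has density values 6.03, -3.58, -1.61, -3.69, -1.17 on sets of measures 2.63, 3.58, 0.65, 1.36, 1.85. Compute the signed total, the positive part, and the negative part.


Step 1: Compute signed measure on each set:
  Set 1: 6.03 * 2.63 = 15.8589
  Set 2: -3.58 * 3.58 = -12.8164
  Set 3: -1.61 * 0.65 = -1.0465
  Set 4: -3.69 * 1.36 = -5.0184
  Set 5: -1.17 * 1.85 = -2.1645
Step 2: Total signed measure = (15.8589) + (-12.8164) + (-1.0465) + (-5.0184) + (-2.1645)
     = -5.1869
Step 3: Positive part mu+(X) = sum of positive contributions = 15.8589
Step 4: Negative part mu-(X) = |sum of negative contributions| = 21.0458


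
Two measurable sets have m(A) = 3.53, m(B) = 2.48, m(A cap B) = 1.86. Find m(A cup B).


By inclusion-exclusion: m(A u B) = m(A) + m(B) - m(A n B)
= 3.53 + 2.48 - 1.86
= 4.15


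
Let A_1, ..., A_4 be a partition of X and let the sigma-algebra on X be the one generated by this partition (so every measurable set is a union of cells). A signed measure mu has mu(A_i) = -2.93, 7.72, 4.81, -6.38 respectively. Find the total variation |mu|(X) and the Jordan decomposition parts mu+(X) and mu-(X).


Step 1: Every measurable set is a union of atoms (the cells / points), so a Hahn decomposition is
  obtained by grouping atoms by sign: P = union of atoms with mu > 0, N = union of the remaining atoms.
  Atoms in P (indices): 2, 3;  atoms in N (indices): 1, 4
  Positive values: 7.72, 4.81
  Negative values: -2.93, -6.38
Step 2: mu+(X) = mu(P) = sum of positive atom values = 12.53
Step 3: mu-(X) = -mu(N) = sum of |negative atom values| = 9.31
Step 4: |mu|(X) = mu+(X) + mu-(X) = 12.53 + 9.31 = 21.84


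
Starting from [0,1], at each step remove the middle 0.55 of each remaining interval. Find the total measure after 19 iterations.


Step 1: At each step, fraction remaining = 1 - 0.55 = 0.45
Step 2: After 19 steps, measure = (0.45)^19
Result = 2.576545e-07


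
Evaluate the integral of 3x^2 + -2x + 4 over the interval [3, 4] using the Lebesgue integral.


The Lebesgue integral of a Riemann-integrable function agrees with the Riemann integral.
Antiderivative F(x) = (3/3)x^3 + (-2/2)x^2 + 4x
F(4) = (3/3)*4^3 + (-2/2)*4^2 + 4*4
     = (3/3)*64 + (-2/2)*16 + 4*4
     = 64 + -16 + 16
     = 64
F(3) = 30
Integral = F(4) - F(3) = 64 - 30 = 34


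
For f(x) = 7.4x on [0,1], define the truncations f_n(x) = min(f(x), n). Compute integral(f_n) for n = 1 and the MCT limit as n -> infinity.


f(x) = 7.4x on [0,1]; f_n(x) = min(7.4x, n). At n = 1:
Step 1: f(x) reaches 1 at x = 1/7.4 = 0.135135
Step 2: integral(f_1) = integral(7.4x, 0, 0.135135) + integral(1, 0.135135, 1)
       = 7.4*0.135135^2/2 + 1*(1 - 0.135135)
       = 0.067568 + 0.864865
       = 0.932432
Step 3: As n -> infinity, f_n increases to f, so by MCT integral(f_n) -> integral(f) = 7.4/2 = 3.7.
Convergence: integral(f_1) = 0.932432 -> 3.7 as n -> infinity


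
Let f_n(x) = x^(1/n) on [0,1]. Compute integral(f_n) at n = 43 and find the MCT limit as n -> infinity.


At n = 43: f_43(x) = x^(1/43).
Step 1: integral(x^(1/43), 0, 1) = [x^(1/43+1) / (1/43+1)] from 0 to 1
     = 1 / (1/43 + 1) = 1 / ((43+1)/43) = 43/(43+1)
     = 43/44 = 0.977273
Step 2: As n -> infinity, f_n(x) = x^(1/n) -> 1 for x in (0,1], and f_n is increasing in n.
By MCT, lim_n integral(f_n) = integral(lim_n f_n) = integral(1, 0, 1) = 1.
Step 3: Verify convergence: 43/44 = 0.977273 -> 1


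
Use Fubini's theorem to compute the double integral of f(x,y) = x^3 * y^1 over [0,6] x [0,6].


By Fubini's theorem, the double integral factors as a product of single integrals:
Step 1: integral_0^6 x^3 dx = [x^4/4] from 0 to 6
     = 6^4/4 = 324
Step 2: integral_0^6 y^1 dy = [y^2/2] from 0 to 6
     = 6^2/2 = 18
Step 3: Double integral = 324 * 18 = 5832


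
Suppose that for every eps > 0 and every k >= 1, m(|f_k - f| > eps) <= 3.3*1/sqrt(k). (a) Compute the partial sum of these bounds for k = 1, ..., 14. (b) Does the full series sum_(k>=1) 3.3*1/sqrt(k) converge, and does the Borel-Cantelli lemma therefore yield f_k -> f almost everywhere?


Step 1: List the terms 3.3*1/sqrt(k) for k = 1 to 14:
  k=1: 3.3
  k=2: 2.333452
  k=3: 1.905256
  k=4: 1.65
  k=5: 1.475805
  k=6: 1.347219
  k=7: 1.247283
  k=8: 1.166726
  k=9: 1.1
  k=10: 1.043552
  k=11: 0.994987
  k=12: 0.952628
  k=13: 0.915255
  k=14: 0.881962
Step 2: Partial sum = 3.3 + 2.333452 + 1.905256 + 1.65 + 1.475805 + 1.347219 + 1.247283 + 1.166726 + 1.1 + 1.043552 + 0.994987 + 0.952628 + 0.915255 + 0.881962
     = 20.314126
Step 3: The full series sum_(k>=1) 3.3*1/sqrt(k) diverges (p-series with p = 1/2 <= 1; a nonzero constant multiple of a divergent series diverges).
Step 4: The (first) Borel-Cantelli lemma requires a summable sequence of measures, so it does not apply here;
        from this bound alone no conclusion about a.e. convergence can be drawn (convergence in measure still
        gives an a.e.-convergent subsequence, but not a.e. convergence of the whole sequence).
Conclusion: series diverges; Borel-Cantelli is inconclusive about a.e. convergence of f_k.


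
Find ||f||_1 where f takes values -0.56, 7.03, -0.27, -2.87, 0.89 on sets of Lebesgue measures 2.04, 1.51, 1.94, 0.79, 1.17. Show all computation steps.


Step 1: Compute |f_i|^1 for each value:
  |-0.56|^1 = 0.56
  |7.03|^1 = 7.03
  |-0.27|^1 = 0.27
  |-2.87|^1 = 2.87
  |0.89|^1 = 0.89
Step 2: Multiply by measures and sum:
  0.56 * 2.04 = 1.1424
  7.03 * 1.51 = 10.6153
  0.27 * 1.94 = 0.5238
  2.87 * 0.79 = 2.2673
  0.89 * 1.17 = 1.0413
Sum = 1.1424 + 10.6153 + 0.5238 + 2.2673 + 1.0413 = 15.5901
Step 3: Take the p-th root:
||f||_1 = (15.5901)^(1/1) = 15.5901


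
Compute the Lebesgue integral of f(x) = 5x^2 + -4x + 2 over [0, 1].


The Lebesgue integral of a Riemann-integrable function agrees with the Riemann integral.
Antiderivative F(x) = (5/3)x^3 + (-4/2)x^2 + 2x
F(1) = (5/3)*1^3 + (-4/2)*1^2 + 2*1
     = (5/3)*1 + (-4/2)*1 + 2*1
     = 1.666667 + -2 + 2
     = 1.666667
F(0) = 0.0
Integral = F(1) - F(0) = 1.666667 - 0.0 = 1.666667


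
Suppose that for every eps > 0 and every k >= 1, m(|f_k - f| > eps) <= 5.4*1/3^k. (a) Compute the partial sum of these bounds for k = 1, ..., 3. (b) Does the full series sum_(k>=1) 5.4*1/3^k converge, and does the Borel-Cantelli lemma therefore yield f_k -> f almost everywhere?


Step 1: List the terms 5.4*1/3^k for k = 1 to 3:
  k=1: 1.8
  k=2: 0.6
  k=3: 0.2
Step 2: Partial sum = 1.8 + 0.6 + 0.2
     = 2.6
Step 3: The full series sum_(k>=1) 5.4*1/3^k converges (geometric series with ratio 1/3 < 1; a constant multiple of a convergent series converges).
Step 4: Fix eps > 0. Since sum_k m(|f_k - f| > eps) < infinity, the Borel-Cantelli lemma gives
        m(limsup_k {|f_k - f| > eps}) = 0, i.e. for a.e. x, |f_k(x) - f(x)| <= eps for all large k.
        Applying this with eps = 1/j for j = 1, 2, ... and intersecting the countably many full-measure sets,
        for a.e. x we get limsup_k |f_k(x) - f(x)| <= 1/j for every j, hence f_k -> f almost everywhere.
Conclusion: series converges; Borel-Cantelli yields f_k -> f a.e.


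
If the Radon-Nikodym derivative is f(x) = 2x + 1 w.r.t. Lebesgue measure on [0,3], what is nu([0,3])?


nu(A) = integral_A (dnu/dmu) dmu = integral_0^3 (2x + 1) dx
Step 1: Antiderivative F(x) = (2/2)x^2 + 1x
Step 2: F(3) = (2/2)*3^2 + 1*3 = 9 + 3 = 12
Step 3: F(0) = (2/2)*0^2 + 1*0 = 0.0 + 0 = 0.0
Step 4: nu([0,3]) = F(3) - F(0) = 12 - 0.0 = 12


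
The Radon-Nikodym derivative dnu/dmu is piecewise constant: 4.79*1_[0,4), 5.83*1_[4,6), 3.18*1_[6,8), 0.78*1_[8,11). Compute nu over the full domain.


Integrate each piece of the Radon-Nikodym derivative:
Step 1: integral_0^4 4.79 dx = 4.79*(4-0) = 4.79*4 = 19.16
Step 2: integral_4^6 5.83 dx = 5.83*(6-4) = 5.83*2 = 11.66
Step 3: integral_6^8 3.18 dx = 3.18*(8-6) = 3.18*2 = 6.36
Step 4: integral_8^11 0.78 dx = 0.78*(11-8) = 0.78*3 = 2.34
Total: 19.16 + 11.66 + 6.36 + 2.34 = 39.52


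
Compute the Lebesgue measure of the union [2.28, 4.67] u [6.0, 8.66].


For pairwise disjoint intervals, m(union) = sum of lengths.
= (4.67 - 2.28) + (8.66 - 6.0)
= 2.39 + 2.66
= 5.05


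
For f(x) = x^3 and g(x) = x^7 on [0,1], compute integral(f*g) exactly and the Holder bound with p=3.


Step 1: Exact integral of f*g = integral(x^10, 0, 1) = 1/11
     = 0.090909
Step 2: Holder bound with p=3, q=1.5:
  ||f||_p = (integral x^9 dx)^(1/3) = (1/10)^(1/3) = 0.464159
  ||g||_q = (integral x^10.5 dx)^(1/1.5) = (1/11.5)^(1/1.5) = 0.196276
Step 3: Holder bound = ||f||_p * ||g||_q = 0.464159 * 0.196276 = 0.091103
Verification: 0.090909 <= 0.091103 (Holder holds)


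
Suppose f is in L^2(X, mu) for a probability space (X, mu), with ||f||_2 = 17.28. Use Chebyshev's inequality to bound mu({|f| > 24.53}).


Chebyshev/Markov inequality: mu(|f| > eps) <= (||f||_p / eps)^p
Step 1: ||f||_2 / eps = 17.28 / 24.53 = 0.704444
Step 2: Raise to power p = 2:
  (0.704444)^2 = 0.496241
Step 3: Therefore mu(|f| > 24.53) <= 0.496241


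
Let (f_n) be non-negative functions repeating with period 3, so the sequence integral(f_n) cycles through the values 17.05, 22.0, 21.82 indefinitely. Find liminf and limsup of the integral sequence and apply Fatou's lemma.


The sequence (integral(f_n)) is periodic with period 3, repeating the values 17.05, 22.0, 21.82 indefinitely.
Step 1: For a periodic sequence, every tail (a_m, a_(m+1), ...) contains all 3 period values infinitely often.
Step 2: Hence inf of every tail = min of the period values = min(17.05, 22.0, 21.82) = 17.05.
        liminf_n integral(f_n) = sup over m of (inf of tail from m) = 17.05.
Step 3: Similarly sup of every tail = max of the period values = 22.
        limsup_n integral(f_n) = 22.
Step 4: Fatou's lemma: integral(liminf_n f_n) <= liminf_n integral(f_n) = 17.05.
        So the integral of the pointwise liminf is at most 17.05.


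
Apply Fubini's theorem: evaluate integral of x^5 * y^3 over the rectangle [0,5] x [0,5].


By Fubini's theorem, the double integral factors as a product of single integrals:
Step 1: integral_0^5 x^5 dx = [x^6/6] from 0 to 5
     = 5^6/6 = 2604.166667
Step 2: integral_0^5 y^3 dy = [y^4/4] from 0 to 5
     = 5^4/4 = 156.25
Step 3: Double integral = 2604.166667 * 156.25 = 406901.041667


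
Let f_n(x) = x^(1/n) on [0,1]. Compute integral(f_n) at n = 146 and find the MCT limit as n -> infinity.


At n = 146: f_146(x) = x^(1/146).
Step 1: integral(x^(1/146), 0, 1) = [x^(1/146+1) / (1/146+1)] from 0 to 1
     = 1 / (1/146 + 1) = 1 / ((146+1)/146) = 146/(146+1)
     = 146/147 = 0.993197
Step 2: As n -> infinity, f_n(x) = x^(1/n) -> 1 for x in (0,1], and f_n is increasing in n.
By MCT, lim_n integral(f_n) = integral(lim_n f_n) = integral(1, 0, 1) = 1.
Step 3: Verify convergence: 146/147 = 0.993197 -> 1


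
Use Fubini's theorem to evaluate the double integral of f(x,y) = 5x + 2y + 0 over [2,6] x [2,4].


By Fubini, integrate in x first, then y.
Step 1: Fix y, integrate over x in [2,6]:
  integral(5x + 2y + 0, x=2..6)
  = 5*(6^2 - 2^2)/2 + (2y + 0)*(6 - 2)
  = 80 + (2y + 0)*4
  = 80 + 8y + 0
  = 80 + 8y
Step 2: Integrate over y in [2,4]:
  integral(80 + 8y, y=2..4)
  = 80*2 + 8*(4^2 - 2^2)/2
  = 160 + 48
  = 208


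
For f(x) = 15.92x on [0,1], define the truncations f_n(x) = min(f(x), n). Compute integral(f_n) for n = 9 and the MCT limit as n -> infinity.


f(x) = 15.92x on [0,1]; f_n(x) = min(15.92x, n). At n = 9:
Step 1: f(x) reaches 9 at x = 9/15.92 = 0.565327
Step 2: integral(f_9) = integral(15.92x, 0, 0.565327) + integral(9, 0.565327, 1)
       = 15.92*0.565327^2/2 + 9*(1 - 0.565327)
       = 2.54397 + 3.91206
       = 6.45603
Step 3: As n -> infinity, f_n increases to f, so by MCT integral(f_n) -> integral(f) = 15.92/2 = 7.96.
Convergence: integral(f_9) = 6.45603 -> 7.96 as n -> infinity


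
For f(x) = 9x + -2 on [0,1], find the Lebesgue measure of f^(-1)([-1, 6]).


f^(-1)([-1, 6]) = {x : -1 <= 9x + -2 <= 6}
Solving: (-1 - -2)/9 <= x <= (6 - -2)/9
= [0.111111, 0.888889]
Intersecting with [0,1]: [0.111111, 0.888889]
Measure = 0.888889 - 0.111111 = 0.777778


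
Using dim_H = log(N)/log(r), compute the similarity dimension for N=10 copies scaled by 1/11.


For a self-similar set with N copies scaled by 1/r:
dim_H = log(N)/log(r) = log(10)/log(11)
= 2.302585/2.397895
= 0.960253


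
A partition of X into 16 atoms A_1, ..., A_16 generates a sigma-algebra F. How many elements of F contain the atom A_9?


Each element of F is a union of some subset S of the 16 atoms.
The element contains A_9 iff A_9 is in S.
So we count subsets S of {A_1,...,A_16} with A_9 in S: choose freely among the other 15 atoms.
Count = 2^(16-1) = 2^15 = 32768.


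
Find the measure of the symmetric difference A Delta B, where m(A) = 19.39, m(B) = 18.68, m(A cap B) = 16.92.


m(A Delta B) = m(A) + m(B) - 2*m(A n B)
= 19.39 + 18.68 - 2*16.92
= 19.39 + 18.68 - 33.84
= 4.23


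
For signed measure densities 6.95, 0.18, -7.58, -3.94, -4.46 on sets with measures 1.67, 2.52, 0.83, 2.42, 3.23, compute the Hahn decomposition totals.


Step 1: Compute signed measure on each set:
  Set 1: 6.95 * 1.67 = 11.6065
  Set 2: 0.18 * 2.52 = 0.4536
  Set 3: -7.58 * 0.83 = -6.2914
  Set 4: -3.94 * 2.42 = -9.5348
  Set 5: -4.46 * 3.23 = -14.4058
Step 2: Total signed measure = (11.6065) + (0.4536) + (-6.2914) + (-9.5348) + (-14.4058)
     = -18.1719
Step 3: Positive part mu+(X) = sum of positive contributions = 12.0601
Step 4: Negative part mu-(X) = |sum of negative contributions| = 30.232


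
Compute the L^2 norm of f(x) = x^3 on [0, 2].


Step 1: ||f||_2 = (integral_0^2 |x^3|^2 dx)^(1/2)
     = (integral_0^2 x^6 dx)^(1/2)
Step 2: integral_0^2 x^6 dx = [x^7/(7)] from 0 to 2 = 2^7/7
     = 128/7 = 18.285714
Step 3: ||f||_2 = (18.285714)^(1/2) = 4.27618


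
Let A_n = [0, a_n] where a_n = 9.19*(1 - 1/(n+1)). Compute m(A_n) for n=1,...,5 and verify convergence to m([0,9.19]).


By continuity of measure from below: if A_n increases to A, then m(A_n) -> m(A).
Here A = [0, 9.19], so m(A) = 9.19
Step 1: a_1 = 9.19*(1 - 1/2) = 4.595, m(A_1) = 4.595
Step 2: a_2 = 9.19*(1 - 1/3) = 6.1267, m(A_2) = 6.1267
Step 3: a_3 = 9.19*(1 - 1/4) = 6.8925, m(A_3) = 6.8925
Step 4: a_4 = 9.19*(1 - 1/5) = 7.352, m(A_4) = 7.352
Step 5: a_5 = 9.19*(1 - 1/6) = 7.6583, m(A_5) = 7.6583
Limit: m(A_n) -> m([0,9.19]) = 9.19


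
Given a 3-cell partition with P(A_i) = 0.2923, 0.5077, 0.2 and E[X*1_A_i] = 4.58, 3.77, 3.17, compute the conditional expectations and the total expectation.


For each cell A_i: E[X|A_i] = E[X*1_A_i] / P(A_i)
Step 1: E[X|A_1] = 4.58 / 0.2923 = 15.668833
Step 2: E[X|A_2] = 3.77 / 0.5077 = 7.425645
Step 3: E[X|A_3] = 3.17 / 0.2 = 15.85
Verification: E[X] = sum E[X*1_A_i] = 4.58 + 3.77 + 3.17 = 11.52


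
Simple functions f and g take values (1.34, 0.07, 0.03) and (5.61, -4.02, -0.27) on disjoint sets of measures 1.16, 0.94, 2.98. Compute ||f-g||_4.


Step 1: Compute differences f_i - g_i:
  1.34 - 5.61 = -4.27
  0.07 - -4.02 = 4.09
  0.03 - -0.27 = 0.3
Step 2: Compute |diff|^4 * measure for each set:
  |-4.27|^4 * 1.16 = 332.438642 * 1.16 = 385.628825
  |4.09|^4 * 0.94 = 279.82933 * 0.94 = 263.03957
  |0.3|^4 * 2.98 = 0.0081 * 2.98 = 0.024138
Step 3: Sum = 648.692533
Step 4: ||f-g||_4 = (648.692533)^(1/4) = 5.046726


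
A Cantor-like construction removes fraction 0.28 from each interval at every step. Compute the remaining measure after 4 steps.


Step 1: At each step, fraction remaining = 1 - 0.28 = 0.72
Step 2: After 4 steps, measure = (0.72)^4
Step 3: Computing the power step by step:
  After step 1: 0.72
  After step 2: 0.5184
  After step 3: 0.373248
  After step 4: 0.268739
Result = 0.268739


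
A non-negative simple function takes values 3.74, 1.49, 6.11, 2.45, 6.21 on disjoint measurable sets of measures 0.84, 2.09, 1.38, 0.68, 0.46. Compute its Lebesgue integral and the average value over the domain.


Step 1: Integral = sum(value_i * measure_i)
= 3.74*0.84 + 1.49*2.09 + 6.11*1.38 + 2.45*0.68 + 6.21*0.46
= 3.1416 + 3.1141 + 8.4318 + 1.666 + 2.8566
= 19.2101
Step 2: Total measure of domain = 0.84 + 2.09 + 1.38 + 0.68 + 0.46 = 5.45
Step 3: Average value = 19.2101 / 5.45 = 3.524789


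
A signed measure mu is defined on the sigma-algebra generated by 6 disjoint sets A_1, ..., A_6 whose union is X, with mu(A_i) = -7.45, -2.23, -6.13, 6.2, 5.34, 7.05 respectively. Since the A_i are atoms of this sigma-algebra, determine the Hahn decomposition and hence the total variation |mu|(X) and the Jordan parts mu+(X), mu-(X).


Step 1: Every measurable set is a union of atoms (the cells / points), so a Hahn decomposition is
  obtained by grouping atoms by sign: P = union of atoms with mu > 0, N = union of the remaining atoms.
  Atoms in P (indices): 4, 5, 6;  atoms in N (indices): 1, 2, 3
  Positive values: 6.2, 5.34, 7.05
  Negative values: -7.45, -2.23, -6.13
Step 2: mu+(X) = mu(P) = sum of positive atom values = 18.59
Step 3: mu-(X) = -mu(N) = sum of |negative atom values| = 15.81
Step 4: |mu|(X) = mu+(X) + mu-(X) = 18.59 + 15.81 = 34.4


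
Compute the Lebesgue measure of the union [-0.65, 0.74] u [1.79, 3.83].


For pairwise disjoint intervals, m(union) = sum of lengths.
= (0.74 - -0.65) + (3.83 - 1.79)
= 1.39 + 2.04
= 3.43


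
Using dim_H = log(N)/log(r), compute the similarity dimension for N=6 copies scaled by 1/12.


For a self-similar set with N copies scaled by 1/r:
dim_H = log(N)/log(r) = log(6)/log(12)
= 1.791759/2.484907
= 0.721057


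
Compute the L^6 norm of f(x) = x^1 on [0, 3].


Step 1: ||f||_6 = (integral_0^3 |x^1|^6 dx)^(1/6)
     = (integral_0^3 x^6 dx)^(1/6)
Step 2: integral_0^3 x^6 dx = [x^7/(7)] from 0 to 3 = 3^7/7
     = 2187/7 = 312.428571
Step 3: ||f||_6 = (312.428571)^(1/6) = 2.604904


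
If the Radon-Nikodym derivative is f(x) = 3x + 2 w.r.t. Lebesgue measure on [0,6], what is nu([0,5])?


nu(A) = integral_A (dnu/dmu) dmu = integral_0^5 (3x + 2) dx
Step 1: Antiderivative F(x) = (3/2)x^2 + 2x
Step 2: F(5) = (3/2)*5^2 + 2*5 = 37.5 + 10 = 47.5
Step 3: F(0) = (3/2)*0^2 + 2*0 = 0.0 + 0 = 0.0
Step 4: nu([0,5]) = F(5) - F(0) = 47.5 - 0.0 = 47.5


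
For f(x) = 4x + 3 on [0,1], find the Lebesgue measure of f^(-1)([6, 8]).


f^(-1)([6, 8]) = {x : 6 <= 4x + 3 <= 8}
Solving: (6 - 3)/4 <= x <= (8 - 3)/4
= [0.75, 1.25]
Intersecting with [0,1]: [0.75, 1]
Measure = 1 - 0.75 = 0.25


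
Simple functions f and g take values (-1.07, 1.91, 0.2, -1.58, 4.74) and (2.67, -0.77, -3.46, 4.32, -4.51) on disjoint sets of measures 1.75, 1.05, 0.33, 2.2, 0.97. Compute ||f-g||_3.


Step 1: Compute differences f_i - g_i:
  -1.07 - 2.67 = -3.74
  1.91 - -0.77 = 2.68
  0.2 - -3.46 = 3.66
  -1.58 - 4.32 = -5.9
  4.74 - -4.51 = 9.25
Step 2: Compute |diff|^3 * measure for each set:
  |-3.74|^3 * 1.75 = 52.313624 * 1.75 = 91.548842
  |2.68|^3 * 1.05 = 19.248832 * 1.05 = 20.211274
  |3.66|^3 * 0.33 = 49.027896 * 0.33 = 16.179206
  |-5.9|^3 * 2.2 = 205.379 * 2.2 = 451.8338
  |9.25|^3 * 0.97 = 791.453125 * 0.97 = 767.709531
Step 3: Sum = 1347.482653
Step 4: ||f-g||_3 = (1347.482653)^(1/3) = 11.045221


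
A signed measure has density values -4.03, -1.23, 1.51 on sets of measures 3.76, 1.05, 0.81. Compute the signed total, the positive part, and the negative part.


Step 1: Compute signed measure on each set:
  Set 1: -4.03 * 3.76 = -15.1528
  Set 2: -1.23 * 1.05 = -1.2915
  Set 3: 1.51 * 0.81 = 1.2231
Step 2: Total signed measure = (-15.1528) + (-1.2915) + (1.2231)
     = -15.2212
Step 3: Positive part mu+(X) = sum of positive contributions = 1.2231
Step 4: Negative part mu-(X) = |sum of negative contributions| = 16.4443


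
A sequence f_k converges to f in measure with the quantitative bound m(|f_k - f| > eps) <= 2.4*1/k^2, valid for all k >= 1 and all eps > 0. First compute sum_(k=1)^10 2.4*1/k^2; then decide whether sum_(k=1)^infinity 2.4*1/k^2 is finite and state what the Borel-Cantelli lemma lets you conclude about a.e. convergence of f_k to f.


Step 1: List the terms 2.4*1/k^2 for k = 1 to 10:
  k=1: 2.4
  k=2: 0.6
  k=3: 0.266667
  k=4: 0.15
  k=5: 0.096
  k=6: 0.066667
  k=7: 0.04898
  k=8: 0.0375
  k=9: 0.02963
  k=10: 0.024
Step 2: Partial sum = 2.4 + 0.6 + 0.266667 + 0.15 + 0.096 + 0.066667 + 0.04898 + 0.0375 + 0.02963 + 0.024
     = 3.719443
Step 3: The full series sum_(k>=1) 2.4*1/k^2 converges (p-series with p = 2 > 1; a constant multiple of a convergent series converges).
Step 4: Fix eps > 0. Since sum_k m(|f_k - f| > eps) < infinity, the Borel-Cantelli lemma gives
        m(limsup_k {|f_k - f| > eps}) = 0, i.e. for a.e. x, |f_k(x) - f(x)| <= eps for all large k.
        Applying this with eps = 1/j for j = 1, 2, ... and intersecting the countably many full-measure sets,
        for a.e. x we get limsup_k |f_k(x) - f(x)| <= 1/j for every j, hence f_k -> f almost everywhere.
Conclusion: series converges; Borel-Cantelli yields f_k -> f a.e.


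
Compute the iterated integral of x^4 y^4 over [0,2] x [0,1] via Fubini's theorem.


By Fubini's theorem, the double integral factors as a product of single integrals:
Step 1: integral_0^2 x^4 dx = [x^5/5] from 0 to 2
     = 2^5/5 = 6.4
Step 2: integral_0^1 y^4 dy = [y^5/5] from 0 to 1
     = 1^5/5 = 0.2
Step 3: Double integral = 6.4 * 0.2 = 1.28


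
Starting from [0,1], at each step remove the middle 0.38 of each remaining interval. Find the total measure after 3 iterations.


Step 1: At each step, fraction remaining = 1 - 0.38 = 0.62
Step 2: After 3 steps, measure = (0.62)^3
Step 3: Computing the power step by step:
  After step 1: 0.62
  After step 2: 0.3844
  After step 3: 0.238328
Result = 0.238328


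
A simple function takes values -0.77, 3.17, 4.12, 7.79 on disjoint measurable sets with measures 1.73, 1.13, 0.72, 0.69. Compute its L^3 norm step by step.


Step 1: Compute |f_i|^3 for each value:
  |-0.77|^3 = 0.456533
  |3.17|^3 = 31.855013
  |4.12|^3 = 69.934528
  |7.79|^3 = 472.729139
Step 2: Multiply by measures and sum:
  0.456533 * 1.73 = 0.789802
  31.855013 * 1.13 = 35.996165
  69.934528 * 0.72 = 50.35286
  472.729139 * 0.69 = 326.183106
Sum = 0.789802 + 35.996165 + 50.35286 + 326.183106 = 413.321933
Step 3: Take the p-th root:
||f||_3 = (413.321933)^(1/3) = 7.448969


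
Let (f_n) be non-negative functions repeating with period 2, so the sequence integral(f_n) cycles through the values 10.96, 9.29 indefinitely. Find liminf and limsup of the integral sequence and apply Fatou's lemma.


The sequence (integral(f_n)) is periodic with period 2, repeating the values 10.96, 9.29 indefinitely.
Step 1: For a periodic sequence, every tail (a_m, a_(m+1), ...) contains all 2 period values infinitely often.
Step 2: Hence inf of every tail = min of the period values = min(10.96, 9.29) = 9.29.
        liminf_n integral(f_n) = sup over m of (inf of tail from m) = 9.29.
Step 3: Similarly sup of every tail = max of the period values = 10.96.
        limsup_n integral(f_n) = 10.96.
Step 4: Fatou's lemma: integral(liminf_n f_n) <= liminf_n integral(f_n) = 9.29.
        So the integral of the pointwise liminf is at most 9.29.


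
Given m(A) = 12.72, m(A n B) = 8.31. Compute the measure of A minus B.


m(A \ B) = m(A) - m(A n B)
= 12.72 - 8.31
= 4.41


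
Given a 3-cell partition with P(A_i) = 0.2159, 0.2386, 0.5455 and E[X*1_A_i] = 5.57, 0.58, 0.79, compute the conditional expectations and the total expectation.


For each cell A_i: E[X|A_i] = E[X*1_A_i] / P(A_i)
Step 1: E[X|A_1] = 5.57 / 0.2159 = 25.798981
Step 2: E[X|A_2] = 0.58 / 0.2386 = 2.430847
Step 3: E[X|A_3] = 0.79 / 0.5455 = 1.448213
Verification: E[X] = sum E[X*1_A_i] = 5.57 + 0.58 + 0.79 = 6.94


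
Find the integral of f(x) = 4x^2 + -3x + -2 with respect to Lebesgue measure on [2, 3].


The Lebesgue integral of a Riemann-integrable function agrees with the Riemann integral.
Antiderivative F(x) = (4/3)x^3 + (-3/2)x^2 + -2x
F(3) = (4/3)*3^3 + (-3/2)*3^2 + -2*3
     = (4/3)*27 + (-3/2)*9 + -2*3
     = 36 + -13.5 + -6
     = 16.5
F(2) = 0.666667
Integral = F(3) - F(2) = 16.5 - 0.666667 = 15.833333


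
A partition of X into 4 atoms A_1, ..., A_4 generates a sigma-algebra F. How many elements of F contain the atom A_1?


Each element of F is a union of some subset S of the 4 atoms.
The element contains A_1 iff A_1 is in S.
So we count subsets S of {A_1,...,A_4} with A_1 in S: choose freely among the other 3 atoms.
Count = 2^(4-1) = 2^3 = 8.


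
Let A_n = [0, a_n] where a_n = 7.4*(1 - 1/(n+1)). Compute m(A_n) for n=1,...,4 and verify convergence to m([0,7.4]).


By continuity of measure from below: if A_n increases to A, then m(A_n) -> m(A).
Here A = [0, 7.4], so m(A) = 7.4
Step 1: a_1 = 7.4*(1 - 1/2) = 3.7, m(A_1) = 3.7
Step 2: a_2 = 7.4*(1 - 1/3) = 4.9333, m(A_2) = 4.9333
Step 3: a_3 = 7.4*(1 - 1/4) = 5.55, m(A_3) = 5.55
Step 4: a_4 = 7.4*(1 - 1/5) = 5.92, m(A_4) = 5.92
Limit: m(A_n) -> m([0,7.4]) = 7.4


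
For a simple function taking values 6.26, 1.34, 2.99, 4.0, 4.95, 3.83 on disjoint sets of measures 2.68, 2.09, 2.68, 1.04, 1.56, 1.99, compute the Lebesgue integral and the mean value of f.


Step 1: Integral = sum(value_i * measure_i)
= 6.26*2.68 + 1.34*2.09 + 2.99*2.68 + 4.0*1.04 + 4.95*1.56 + 3.83*1.99
= 16.7768 + 2.8006 + 8.0132 + 4.16 + 7.722 + 7.6217
= 47.0943
Step 2: Total measure of domain = 2.68 + 2.09 + 2.68 + 1.04 + 1.56 + 1.99 = 12.04
Step 3: Average value = 47.0943 / 12.04 = 3.911487


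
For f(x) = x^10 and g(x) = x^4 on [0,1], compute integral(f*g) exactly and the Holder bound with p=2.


Step 1: Exact integral of f*g = integral(x^14, 0, 1) = 1/15
     = 0.066667
Step 2: Holder bound with p=2, q=2:
  ||f||_p = (integral x^20 dx)^(1/2) = (1/21)^(1/2) = 0.218218
  ||g||_q = (integral x^8 dx)^(1/2) = (1/9)^(1/2) = 0.333333
Step 3: Holder bound = ||f||_p * ||g||_q = 0.218218 * 0.333333 = 0.072739
Verification: 0.066667 <= 0.072739 (Holder holds)


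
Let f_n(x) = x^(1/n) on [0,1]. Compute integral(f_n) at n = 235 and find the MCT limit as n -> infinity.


At n = 235: f_235(x) = x^(1/235).
Step 1: integral(x^(1/235), 0, 1) = [x^(1/235+1) / (1/235+1)] from 0 to 1
     = 1 / (1/235 + 1) = 1 / ((235+1)/235) = 235/(235+1)
     = 235/236 = 0.995763
Step 2: As n -> infinity, f_n(x) = x^(1/n) -> 1 for x in (0,1], and f_n is increasing in n.
By MCT, lim_n integral(f_n) = integral(lim_n f_n) = integral(1, 0, 1) = 1.
Step 3: Verify convergence: 235/236 = 0.995763 -> 1


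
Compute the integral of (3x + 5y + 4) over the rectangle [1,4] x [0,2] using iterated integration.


By Fubini, integrate in x first, then y.
Step 1: Fix y, integrate over x in [1,4]:
  integral(3x + 5y + 4, x=1..4)
  = 3*(4^2 - 1^2)/2 + (5y + 4)*(4 - 1)
  = 22.5 + (5y + 4)*3
  = 22.5 + 15y + 12
  = 34.5 + 15y
Step 2: Integrate over y in [0,2]:
  integral(34.5 + 15y, y=0..2)
  = 34.5*2 + 15*(2^2 - 0^2)/2
  = 69 + 30
  = 99


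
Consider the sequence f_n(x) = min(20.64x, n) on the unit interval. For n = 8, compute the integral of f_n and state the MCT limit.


f(x) = 20.64x on [0,1]; f_n(x) = min(20.64x, n). At n = 8:
Step 1: f(x) reaches 8 at x = 8/20.64 = 0.387597
Step 2: integral(f_8) = integral(20.64x, 0, 0.387597) + integral(8, 0.387597, 1)
       = 20.64*0.387597^2/2 + 8*(1 - 0.387597)
       = 1.550388 + 4.899225
       = 6.449612
Step 3: As n -> infinity, f_n increases to f, so by MCT integral(f_n) -> integral(f) = 20.64/2 = 10.32.
Convergence: integral(f_8) = 6.449612 -> 10.32 as n -> infinity


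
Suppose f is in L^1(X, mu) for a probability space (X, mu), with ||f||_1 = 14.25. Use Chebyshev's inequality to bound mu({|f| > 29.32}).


Chebyshev/Markov inequality: mu(|f| > eps) <= (||f||_p / eps)^p
Step 1: ||f||_1 / eps = 14.25 / 29.32 = 0.486016
Step 2: Raise to power p = 1:
  (0.486016)^1 = 0.486016
Step 3: Therefore mu(|f| > 29.32) <= 0.486016


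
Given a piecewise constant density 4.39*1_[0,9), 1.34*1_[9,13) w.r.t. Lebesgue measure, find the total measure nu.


Integrate each piece of the Radon-Nikodym derivative:
Step 1: integral_0^9 4.39 dx = 4.39*(9-0) = 4.39*9 = 39.51
Step 2: integral_9^13 1.34 dx = 1.34*(13-9) = 1.34*4 = 5.36
Total: 39.51 + 5.36 = 44.87


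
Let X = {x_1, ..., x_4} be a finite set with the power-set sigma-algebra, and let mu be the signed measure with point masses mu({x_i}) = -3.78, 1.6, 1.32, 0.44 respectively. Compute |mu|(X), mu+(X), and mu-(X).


Step 1: Every measurable set is a union of atoms (the cells / points), so a Hahn decomposition is
  obtained by grouping atoms by sign: P = union of atoms with mu > 0, N = union of the remaining atoms.
  Atoms in P (indices): 2, 3, 4;  atoms in N (indices): 1
  Positive values: 1.6, 1.32, 0.44
  Negative values: -3.78
Step 2: mu+(X) = mu(P) = sum of positive atom values = 3.36
Step 3: mu-(X) = -mu(N) = sum of |negative atom values| = 3.78
Step 4: |mu|(X) = mu+(X) + mu-(X) = 3.36 + 3.78 = 7.14


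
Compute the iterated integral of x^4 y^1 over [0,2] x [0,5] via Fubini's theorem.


By Fubini's theorem, the double integral factors as a product of single integrals:
Step 1: integral_0^2 x^4 dx = [x^5/5] from 0 to 2
     = 2^5/5 = 6.4
Step 2: integral_0^5 y^1 dy = [y^2/2] from 0 to 5
     = 5^2/2 = 12.5
Step 3: Double integral = 6.4 * 12.5 = 80


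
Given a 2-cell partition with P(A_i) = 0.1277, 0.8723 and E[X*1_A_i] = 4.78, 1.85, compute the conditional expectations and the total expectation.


For each cell A_i: E[X|A_i] = E[X*1_A_i] / P(A_i)
Step 1: E[X|A_1] = 4.78 / 0.1277 = 37.43148
Step 2: E[X|A_2] = 1.85 / 0.8723 = 2.12083
Verification: E[X] = sum E[X*1_A_i] = 4.78 + 1.85 = 6.63


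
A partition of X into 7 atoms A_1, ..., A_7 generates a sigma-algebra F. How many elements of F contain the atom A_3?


Each element of F is a union of some subset S of the 7 atoms.
The element contains A_3 iff A_3 is in S.
So we count subsets S of {A_1,...,A_7} with A_3 in S: choose freely among the other 6 atoms.
Count = 2^(7-1) = 2^6 = 64.


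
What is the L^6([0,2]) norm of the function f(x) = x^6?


Step 1: ||f||_6 = (integral_0^2 |x^6|^6 dx)^(1/6)
     = (integral_0^2 x^36 dx)^(1/6)
Step 2: integral_0^2 x^36 dx = [x^37/(37)] from 0 to 2 = 2^37/37
     = 137438953472/37 = 3.714566e+09
Step 3: ||f||_6 = (3.714566e+09)^(1/6) = 39.35362


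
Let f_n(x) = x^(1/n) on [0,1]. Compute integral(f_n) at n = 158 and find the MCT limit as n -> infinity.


At n = 158: f_158(x) = x^(1/158).
Step 1: integral(x^(1/158), 0, 1) = [x^(1/158+1) / (1/158+1)] from 0 to 1
     = 1 / (1/158 + 1) = 1 / ((158+1)/158) = 158/(158+1)
     = 158/159 = 0.993711
Step 2: As n -> infinity, f_n(x) = x^(1/n) -> 1 for x in (0,1], and f_n is increasing in n.
By MCT, lim_n integral(f_n) = integral(lim_n f_n) = integral(1, 0, 1) = 1.
Step 3: Verify convergence: 158/159 = 0.993711 -> 1
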